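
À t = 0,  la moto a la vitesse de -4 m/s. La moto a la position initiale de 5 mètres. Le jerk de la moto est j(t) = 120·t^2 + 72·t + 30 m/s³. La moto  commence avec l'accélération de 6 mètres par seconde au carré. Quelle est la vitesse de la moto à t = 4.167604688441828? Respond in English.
To solve this, we need to take 2 antiderivatives of our jerk equation j(t) = 120·t^2 + 72·t + 30. The antiderivative of jerk is acceleration. Using a(0) = 6, we get a(t) = 40·t^3 + 36·t^2 + 30·t + 6. Finding the antiderivative of a(t) and using v(0) = -4: v(t) = 10·t^4 + 12·t^3 + 15·t^2 + 6·t - 4. From the given velocity equation v(t) = 10·t^4 + 12·t^3 + 15·t^2 + 6·t - 4, we substitute t = 4.167604688441828 to get v = 4166.97840206009.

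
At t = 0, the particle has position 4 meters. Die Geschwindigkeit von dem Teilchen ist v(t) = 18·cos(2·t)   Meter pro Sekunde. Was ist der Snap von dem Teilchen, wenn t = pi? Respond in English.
To solve this, we need to take 3 derivatives of our velocity equation v(t) = 18·cos(2·t). Differentiating velocity, we get acceleration: a(t) = -36·sin(2·t). Differentiating acceleration, we get jerk: j(t) = -72·cos(2·t). Taking d/dt of j(t), we find s(t) = 144·sin(2·t). Using s(t) = 144·sin(2·t) and substituting t = pi, we find s = 0.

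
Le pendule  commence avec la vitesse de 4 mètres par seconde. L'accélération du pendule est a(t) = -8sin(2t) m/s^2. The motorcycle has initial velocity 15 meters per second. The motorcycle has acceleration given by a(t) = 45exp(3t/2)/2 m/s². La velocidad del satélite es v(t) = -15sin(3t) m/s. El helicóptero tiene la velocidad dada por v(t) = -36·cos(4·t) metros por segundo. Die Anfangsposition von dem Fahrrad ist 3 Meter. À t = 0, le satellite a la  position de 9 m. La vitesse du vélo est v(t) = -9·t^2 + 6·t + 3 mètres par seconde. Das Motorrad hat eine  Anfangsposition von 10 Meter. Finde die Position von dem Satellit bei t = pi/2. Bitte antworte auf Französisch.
Nous devons trouver l'intégrale de notre équation de la vitesse v(t) = -15·sin(3·t) 1 fois. En prenant ∫v(t)dt et en appliquant x(0) = 9, nous trouvons x(t) = 5·cos(3·t) + 4. En utilisant x(t) = 5·cos(3·t) + 4 et en substituant t = pi/2, nous trouvons x = 4.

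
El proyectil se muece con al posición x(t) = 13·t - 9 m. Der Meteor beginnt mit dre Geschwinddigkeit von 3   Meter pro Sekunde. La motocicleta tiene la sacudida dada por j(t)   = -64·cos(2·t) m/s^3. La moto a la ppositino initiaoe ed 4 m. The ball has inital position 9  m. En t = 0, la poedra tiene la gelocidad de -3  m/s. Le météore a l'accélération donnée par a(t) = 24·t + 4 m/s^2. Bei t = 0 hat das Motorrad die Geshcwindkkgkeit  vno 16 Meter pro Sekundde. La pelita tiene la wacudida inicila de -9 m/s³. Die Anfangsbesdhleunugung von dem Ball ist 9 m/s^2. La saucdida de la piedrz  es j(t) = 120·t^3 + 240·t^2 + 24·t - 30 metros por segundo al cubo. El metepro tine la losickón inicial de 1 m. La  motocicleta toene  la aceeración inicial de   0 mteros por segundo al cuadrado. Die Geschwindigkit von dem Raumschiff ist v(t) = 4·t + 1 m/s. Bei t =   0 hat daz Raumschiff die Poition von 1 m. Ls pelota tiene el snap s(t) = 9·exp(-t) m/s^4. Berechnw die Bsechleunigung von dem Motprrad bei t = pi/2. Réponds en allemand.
Wir müssen das Integral unserer Gleichung für den Ruck j(t) = -64·cos(2·t) 1-mal finden. Die Stammfunktion von dem Ruck ist die Beschleunigung. Mit a(0) = 0 erhalten wir a(t) = -32·sin(2·t). Wir haben die Beschleunigung a(t) = -32·sin(2·t). Durch Einsetzen von t = pi/2: a(pi/2) = 0.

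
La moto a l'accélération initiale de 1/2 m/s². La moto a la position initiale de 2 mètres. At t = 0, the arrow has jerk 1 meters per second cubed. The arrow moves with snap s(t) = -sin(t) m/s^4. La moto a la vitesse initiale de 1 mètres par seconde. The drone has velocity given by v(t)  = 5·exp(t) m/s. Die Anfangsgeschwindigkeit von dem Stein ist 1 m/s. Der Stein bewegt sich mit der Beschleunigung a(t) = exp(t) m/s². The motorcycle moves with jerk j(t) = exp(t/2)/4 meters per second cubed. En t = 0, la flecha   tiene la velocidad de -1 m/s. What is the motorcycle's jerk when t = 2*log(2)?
From the given jerk equation j(t) = exp(t/2)/4, we substitute t = 2*log(2) to get j = 1/2.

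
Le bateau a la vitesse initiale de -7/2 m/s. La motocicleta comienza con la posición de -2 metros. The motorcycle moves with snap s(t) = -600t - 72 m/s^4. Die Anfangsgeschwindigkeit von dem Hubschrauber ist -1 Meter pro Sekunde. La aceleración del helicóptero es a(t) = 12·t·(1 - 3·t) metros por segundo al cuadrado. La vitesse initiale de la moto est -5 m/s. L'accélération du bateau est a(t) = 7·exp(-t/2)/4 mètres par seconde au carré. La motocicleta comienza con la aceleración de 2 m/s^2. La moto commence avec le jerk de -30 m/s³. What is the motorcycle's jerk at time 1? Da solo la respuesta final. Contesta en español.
En t = 1, j = -402.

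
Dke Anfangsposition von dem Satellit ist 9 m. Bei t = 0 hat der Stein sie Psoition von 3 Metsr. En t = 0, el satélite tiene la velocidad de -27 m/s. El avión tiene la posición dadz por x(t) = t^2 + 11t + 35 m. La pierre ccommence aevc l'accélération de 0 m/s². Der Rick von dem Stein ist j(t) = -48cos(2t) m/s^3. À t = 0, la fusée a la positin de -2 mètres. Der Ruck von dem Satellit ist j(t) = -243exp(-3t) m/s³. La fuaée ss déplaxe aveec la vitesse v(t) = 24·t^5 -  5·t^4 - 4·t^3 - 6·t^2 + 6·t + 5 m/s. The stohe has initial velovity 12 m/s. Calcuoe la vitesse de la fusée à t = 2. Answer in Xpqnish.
De la ecuación de la velocidad v(t) = 24·t^5 - 5·t^4 - 4·t^3 - 6·t^2 + 6·t + 5, sustituimos t = 2 para obtener v = 649.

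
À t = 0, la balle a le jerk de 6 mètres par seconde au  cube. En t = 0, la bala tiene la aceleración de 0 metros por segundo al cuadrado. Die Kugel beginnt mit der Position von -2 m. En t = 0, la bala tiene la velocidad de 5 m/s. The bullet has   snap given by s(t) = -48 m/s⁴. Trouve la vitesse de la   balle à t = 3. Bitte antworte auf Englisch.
To find the answer, we compute 3 antiderivatives of s(t) = -48. Finding the integral of s(t) and using j(0) = 6: j(t) = 6 - 48·t. Finding the antiderivative of j(t) and using a(0) = 0: a(t) = 6·t·(1 - 4·t). The antiderivative of acceleration, with v(0) = 5, gives velocity: v(t) = -8·t^3 + 3·t^2 + 5. We have velocity v(t) = -8·t^3 + 3·t^2 + 5. Substituting t = 3: v(3) = -184.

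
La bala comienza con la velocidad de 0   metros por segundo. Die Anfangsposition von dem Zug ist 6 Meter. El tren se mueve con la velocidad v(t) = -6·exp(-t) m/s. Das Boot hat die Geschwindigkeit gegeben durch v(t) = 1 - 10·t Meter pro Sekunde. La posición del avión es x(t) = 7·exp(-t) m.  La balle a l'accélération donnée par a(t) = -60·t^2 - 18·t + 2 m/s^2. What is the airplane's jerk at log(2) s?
Starting from position x(t) = 7·exp(-t), we take 3 derivatives. Differentiating position, we get velocity: v(t) = -7·exp(-t). Differentiating velocity, we get acceleration: a(t) = 7·exp(-t). Taking d/dt of a(t), we find j(t) = -7·exp(-t). We have jerk j(t) = -7·exp(-t). Substituting t = log(2): j(log(2)) = -7/2.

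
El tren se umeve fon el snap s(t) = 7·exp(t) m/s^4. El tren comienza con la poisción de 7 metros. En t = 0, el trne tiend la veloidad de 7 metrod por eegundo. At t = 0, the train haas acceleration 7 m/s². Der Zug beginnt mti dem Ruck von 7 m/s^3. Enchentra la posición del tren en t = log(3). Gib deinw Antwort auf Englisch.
We need to integrate our snap equation s(t) = 7·exp(t) 4 times. Taking ∫s(t)dt and applying j(0) = 7, we find j(t) = 7·exp(t). Taking ∫j(t)dt and applying a(0) = 7, we find a(t) = 7·exp(t). Integrating acceleration and using the initial condition v(0) = 7, we get v(t) = 7·exp(t). Taking ∫v(t)dt and applying x(0) = 7, we find x(t) = 7·exp(t). We have position x(t) = 7·exp(t). Substituting t = log(3): x(log(3)) = 21.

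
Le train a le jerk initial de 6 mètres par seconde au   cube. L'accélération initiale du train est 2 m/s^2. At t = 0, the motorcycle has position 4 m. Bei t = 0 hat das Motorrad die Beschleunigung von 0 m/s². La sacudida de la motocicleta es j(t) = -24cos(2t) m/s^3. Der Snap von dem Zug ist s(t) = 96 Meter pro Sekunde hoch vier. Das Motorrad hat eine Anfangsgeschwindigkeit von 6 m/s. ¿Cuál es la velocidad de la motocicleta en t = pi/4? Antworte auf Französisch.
Pour résoudre ceci, nous devons prendre 2 primitives de notre équation du jerk j(t) = -24·cos(2·t). En prenant ∫j(t)dt et en appliquant a(0) = 0, nous trouvons a(t) = -12·sin(2·t). En intégrant l'accélération et en utilisant la condition initiale v(0) = 6, nous obtenons v(t) = 6·cos(2·t). De l'équation de la vitesse v(t) = 6·cos(2·t), nous substituons t = pi/4 pour obtenir v = 0.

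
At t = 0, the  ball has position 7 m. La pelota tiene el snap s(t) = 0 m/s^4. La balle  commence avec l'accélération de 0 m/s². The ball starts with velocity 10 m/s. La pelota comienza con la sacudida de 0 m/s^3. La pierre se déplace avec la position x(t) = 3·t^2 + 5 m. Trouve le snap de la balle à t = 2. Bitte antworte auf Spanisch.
Tenemos el snap s(t) = 0. Sustituyendo t = 2: s(2) = 0.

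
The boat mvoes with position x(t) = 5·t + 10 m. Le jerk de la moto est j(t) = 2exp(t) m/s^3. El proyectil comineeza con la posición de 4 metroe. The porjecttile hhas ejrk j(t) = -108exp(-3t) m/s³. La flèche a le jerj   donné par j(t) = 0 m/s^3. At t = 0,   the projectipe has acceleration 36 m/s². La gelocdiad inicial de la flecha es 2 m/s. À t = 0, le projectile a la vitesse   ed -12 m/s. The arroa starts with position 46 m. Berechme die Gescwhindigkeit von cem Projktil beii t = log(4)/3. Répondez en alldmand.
Um dies zu lösen, müssen wir 2 Stammfunktionen unserer Gleichung für den Ruck j(t) = -108·exp(-3·t) finden. Durch Integration von dem Ruck und Verwendung der Anfangsbedingung a(0) = 36, erhalten wir a(t) = 36·exp(-3·t). Die Stammfunktion von der Beschleunigung, mit v(0) = -12, ergibt die Geschwindigkeit: v(t) = -12·exp(-3·t). Aus der Gleichung für die Geschwindigkeit v(t) = -12·exp(-3·t), setzen wir t = log(4)/3 ein und erhalten v = -3.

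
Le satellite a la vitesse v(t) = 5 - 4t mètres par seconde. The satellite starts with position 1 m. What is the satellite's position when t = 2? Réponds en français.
Nous devons intégrer notre équation de la vitesse v(t) = 5 - 4·t 1 fois. En intégrant la vitesse et en utilisant la condition initiale x(0) = 1, nous obtenons x(t) = -2·t^2 + 5·t + 1. En utilisant x(t) = -2·t^2 + 5·t + 1 et en substituant t = 2, nous trouvons x = 3.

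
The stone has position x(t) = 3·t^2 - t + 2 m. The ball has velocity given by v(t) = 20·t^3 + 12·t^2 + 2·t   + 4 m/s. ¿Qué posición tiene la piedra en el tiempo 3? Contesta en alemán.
Aus der Gleichung für die Position x(t) = 3·t^2 - t + 2, setzen wir t = 3 ein und erhalten x = 26.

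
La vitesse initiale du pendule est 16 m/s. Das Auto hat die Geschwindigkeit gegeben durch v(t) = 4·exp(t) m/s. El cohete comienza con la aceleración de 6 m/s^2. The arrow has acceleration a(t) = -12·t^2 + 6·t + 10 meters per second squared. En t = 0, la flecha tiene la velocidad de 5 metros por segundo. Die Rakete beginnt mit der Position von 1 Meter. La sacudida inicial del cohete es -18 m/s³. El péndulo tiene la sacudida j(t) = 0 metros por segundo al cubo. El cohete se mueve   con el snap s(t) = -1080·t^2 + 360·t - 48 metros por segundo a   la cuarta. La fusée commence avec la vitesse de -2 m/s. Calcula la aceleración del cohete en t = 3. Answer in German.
Wir müssen das Integral unserer Gleichung für den Snap s(t) = -1080·t^2 + 360·t - 48 2-mal finden. Mit ∫s(t)dt und Anwendung von j(0) = -18, finden wir j(t) = -360·t^3 + 180·t^2 - 48·t - 18. Mit ∫j(t)dt und Anwendung von a(0) = 6, finden wir a(t) = -90·t^4 + 60·t^3 - 24·t^2 - 18·t + 6. Wir haben die Beschleunigung a(t) = -90·t^4 + 60·t^3 - 24·t^2 - 18·t + 6. Durch Einsetzen von t = 3: a(3) = -5934.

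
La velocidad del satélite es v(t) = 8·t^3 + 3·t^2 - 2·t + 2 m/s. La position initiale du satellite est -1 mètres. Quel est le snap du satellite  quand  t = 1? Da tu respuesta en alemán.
Um dies zu lösen, müssen wir 3 Ableitungen unserer Gleichung für die Geschwindigkeit v(t) = 8·t^3 + 3·t^2 - 2·t + 2 nehmen. Die Ableitung von der Geschwindigkeit ergibt die Beschleunigung: a(t) = 24·t^2 + 6·t - 2. Mit d/dt von a(t) finden wir j(t) = 48·t + 6. Die Ableitung von dem Ruck ergibt den Snap: s(t) = 48. Mit s(t) = 48 und Einsetzen von t = 1, finden wir s = 48.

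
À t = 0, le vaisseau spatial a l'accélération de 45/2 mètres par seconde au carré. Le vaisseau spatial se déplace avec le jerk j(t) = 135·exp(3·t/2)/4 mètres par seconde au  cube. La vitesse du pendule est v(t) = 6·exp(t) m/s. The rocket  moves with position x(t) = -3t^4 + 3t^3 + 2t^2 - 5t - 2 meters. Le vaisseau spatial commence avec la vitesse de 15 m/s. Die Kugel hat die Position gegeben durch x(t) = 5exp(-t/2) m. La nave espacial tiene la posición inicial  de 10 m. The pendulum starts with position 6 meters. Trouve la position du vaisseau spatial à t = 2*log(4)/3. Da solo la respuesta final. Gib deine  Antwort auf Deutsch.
Die Position bei t = 2*log(4)/3 ist x = 40.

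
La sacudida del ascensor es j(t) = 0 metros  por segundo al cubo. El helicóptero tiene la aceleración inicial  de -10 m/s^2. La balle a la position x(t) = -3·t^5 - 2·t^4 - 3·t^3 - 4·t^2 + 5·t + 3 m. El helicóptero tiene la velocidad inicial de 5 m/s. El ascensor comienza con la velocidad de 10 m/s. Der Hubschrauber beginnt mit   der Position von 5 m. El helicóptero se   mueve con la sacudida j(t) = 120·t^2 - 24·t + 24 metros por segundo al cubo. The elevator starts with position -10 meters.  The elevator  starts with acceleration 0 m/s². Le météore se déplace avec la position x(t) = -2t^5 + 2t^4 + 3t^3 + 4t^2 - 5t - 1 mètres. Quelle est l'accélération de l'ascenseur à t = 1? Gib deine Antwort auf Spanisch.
Para resolver esto, necesitamos tomar 1 integral de nuestra ecuación de la sacudida j(t) = 0. La antiderivada de la sacudida es la aceleración. Usando a(0) = 0, obtenemos a(t) = 0. De la ecuación de la aceleración a(t) = 0, sustituimos t = 1 para obtener a = 0.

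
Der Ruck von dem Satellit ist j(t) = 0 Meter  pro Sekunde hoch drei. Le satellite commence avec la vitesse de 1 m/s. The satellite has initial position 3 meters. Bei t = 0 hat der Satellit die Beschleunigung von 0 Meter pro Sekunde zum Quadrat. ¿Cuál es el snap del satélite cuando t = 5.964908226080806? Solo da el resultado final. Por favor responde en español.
La respuesta es 0.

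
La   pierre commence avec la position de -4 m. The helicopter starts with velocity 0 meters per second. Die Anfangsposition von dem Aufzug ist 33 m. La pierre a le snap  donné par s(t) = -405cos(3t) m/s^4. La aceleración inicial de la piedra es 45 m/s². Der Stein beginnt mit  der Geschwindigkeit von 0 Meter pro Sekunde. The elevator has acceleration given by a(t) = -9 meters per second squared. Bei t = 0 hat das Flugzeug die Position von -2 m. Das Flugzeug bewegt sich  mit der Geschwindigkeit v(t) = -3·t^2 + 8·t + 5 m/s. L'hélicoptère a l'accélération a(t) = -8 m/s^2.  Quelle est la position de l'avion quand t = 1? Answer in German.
Wir müssen das Integral unserer Gleichung für die Geschwindigkeit v(t) = -3·t^2 + 8·t + 5 1-mal finden. Mit ∫v(t)dt und Anwendung von x(0) = -2, finden wir x(t) = -t^3 + 4·t^2 + 5·t - 2. Mit x(t) = -t^3 + 4·t^2 + 5·t - 2 und Einsetzen von t = 1, finden wir x = 6.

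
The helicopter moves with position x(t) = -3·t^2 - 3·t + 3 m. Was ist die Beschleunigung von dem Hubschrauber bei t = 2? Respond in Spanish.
Partiendo de la posición x(t) = -3·t^2 - 3·t + 3, tomamos 2 derivadas. La derivada de la posición da la velocidad: v(t) = -6·t - 3. Derivando la velocidad, obtenemos la aceleración: a(t) = -6. Usando a(t) = -6 y sustituyendo t = 2, encontramos a = -6.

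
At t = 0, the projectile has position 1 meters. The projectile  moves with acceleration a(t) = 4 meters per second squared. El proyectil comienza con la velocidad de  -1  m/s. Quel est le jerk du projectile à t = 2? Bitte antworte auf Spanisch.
Para resolver esto, necesitamos tomar 1 derivada de nuestra ecuación de la aceleración a(t) = 4. La derivada de la aceleración da la sacudida: j(t) = 0. Usando j(t) = 0 y sustituyendo t = 2, encontramos j = 0.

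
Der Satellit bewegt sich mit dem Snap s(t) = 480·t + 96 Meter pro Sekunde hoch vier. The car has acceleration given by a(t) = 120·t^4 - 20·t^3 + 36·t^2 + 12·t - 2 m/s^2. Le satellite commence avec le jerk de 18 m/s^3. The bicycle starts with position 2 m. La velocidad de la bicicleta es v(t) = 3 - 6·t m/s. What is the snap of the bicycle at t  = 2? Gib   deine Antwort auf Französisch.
Nous devons dériver notre équation de la vitesse v(t) = 3 - 6·t 3 fois. En prenant d/dt de v(t), nous trouvons a(t) = -6. En dérivant l'accélération, nous obtenons le jerk: j(t) = 0. La dérivée du jerk donne le snap: s(t) = 0. De l'équation du snap s(t) = 0, nous substituons t = 2 pour obtenir s = 0.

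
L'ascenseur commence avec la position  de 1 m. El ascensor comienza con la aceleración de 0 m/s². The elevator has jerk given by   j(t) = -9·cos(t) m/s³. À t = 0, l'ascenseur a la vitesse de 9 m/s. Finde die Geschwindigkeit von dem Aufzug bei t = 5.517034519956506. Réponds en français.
Nous devons trouver la primitive de notre équation du jerk j(t) = -9·cos(t) 2 fois. La primitive du jerk, avec a(0) = 0, donne l'accélération: a(t) = -9·sin(t). En prenant ∫a(t)dt et en appliquant v(0) = 9, nous trouvons v(t) = 9·cos(t). Nous avons la vitesse v(t) = 9·cos(t). En substituant t = 5.517034519956506: v(5.517034519956506) = 6.48526425494154.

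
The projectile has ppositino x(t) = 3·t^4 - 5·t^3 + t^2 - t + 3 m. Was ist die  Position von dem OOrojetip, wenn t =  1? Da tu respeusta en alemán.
Aus der Gleichung für die Position x(t) = 3·t^4 - 5·t^3 + t^2 - t + 3, setzen wir t = 1 ein und erhalten x = 1.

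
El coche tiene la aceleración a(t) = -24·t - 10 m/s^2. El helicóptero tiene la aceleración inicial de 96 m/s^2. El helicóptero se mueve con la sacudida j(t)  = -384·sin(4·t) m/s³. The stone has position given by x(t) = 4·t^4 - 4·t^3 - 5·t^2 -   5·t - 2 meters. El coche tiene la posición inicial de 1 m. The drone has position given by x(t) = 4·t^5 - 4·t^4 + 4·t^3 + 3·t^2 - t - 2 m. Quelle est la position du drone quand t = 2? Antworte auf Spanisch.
Tenemos la posición x(t) = 4·t^5 - 4·t^4 + 4·t^3 + 3·t^2 - t - 2. Sustituyendo t = 2: x(2) = 104.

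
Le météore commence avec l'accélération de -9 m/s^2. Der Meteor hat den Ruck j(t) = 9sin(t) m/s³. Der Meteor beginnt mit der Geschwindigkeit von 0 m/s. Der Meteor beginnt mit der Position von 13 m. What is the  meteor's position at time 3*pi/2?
Starting from jerk j(t) = 9·sin(t), we take 3 antiderivatives. The integral of jerk is acceleration. Using a(0) = -9, we get a(t) = -9·cos(t). Finding the integral of a(t) and using v(0) = 0: v(t) = -9·sin(t). The antiderivative of velocity, with x(0) = 13, gives position: x(t) = 9·cos(t) + 4. Using x(t) = 9·cos(t) + 4 and substituting t = 3*pi/2, we find x = 4.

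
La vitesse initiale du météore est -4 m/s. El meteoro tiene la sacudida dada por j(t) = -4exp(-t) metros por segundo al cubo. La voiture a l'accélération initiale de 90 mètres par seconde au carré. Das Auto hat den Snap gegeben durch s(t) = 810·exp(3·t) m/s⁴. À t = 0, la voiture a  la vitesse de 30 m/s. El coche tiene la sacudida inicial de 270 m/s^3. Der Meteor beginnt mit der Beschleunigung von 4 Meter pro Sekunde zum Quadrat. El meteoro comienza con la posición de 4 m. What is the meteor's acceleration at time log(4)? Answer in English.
Starting from jerk j(t) = -4·exp(-t), we take 1 antiderivative. The antiderivative of jerk, with a(0) = 4, gives acceleration: a(t) = 4·exp(-t). Using a(t) = 4·exp(-t) and substituting t = log(4), we find a = 1.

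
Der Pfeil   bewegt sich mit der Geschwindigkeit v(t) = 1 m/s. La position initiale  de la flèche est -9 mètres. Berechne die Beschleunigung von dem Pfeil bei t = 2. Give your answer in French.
Pour résoudre ceci, nous devons prendre 1 dérivée de notre équation de la vitesse v(t) = 1. En dérivant la vitesse, nous obtenons l'accélération: a(t) = 0. De l'équation de l'accélération a(t) = 0, nous substituons t = 2 pour obtenir a = 0.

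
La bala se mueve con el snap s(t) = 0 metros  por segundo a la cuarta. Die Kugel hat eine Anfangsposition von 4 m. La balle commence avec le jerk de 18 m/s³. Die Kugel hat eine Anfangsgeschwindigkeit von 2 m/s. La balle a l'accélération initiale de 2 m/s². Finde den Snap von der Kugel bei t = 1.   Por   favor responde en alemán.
Wir haben den Snap s(t) = 0. Durch Einsetzen von t = 1: s(1) = 0.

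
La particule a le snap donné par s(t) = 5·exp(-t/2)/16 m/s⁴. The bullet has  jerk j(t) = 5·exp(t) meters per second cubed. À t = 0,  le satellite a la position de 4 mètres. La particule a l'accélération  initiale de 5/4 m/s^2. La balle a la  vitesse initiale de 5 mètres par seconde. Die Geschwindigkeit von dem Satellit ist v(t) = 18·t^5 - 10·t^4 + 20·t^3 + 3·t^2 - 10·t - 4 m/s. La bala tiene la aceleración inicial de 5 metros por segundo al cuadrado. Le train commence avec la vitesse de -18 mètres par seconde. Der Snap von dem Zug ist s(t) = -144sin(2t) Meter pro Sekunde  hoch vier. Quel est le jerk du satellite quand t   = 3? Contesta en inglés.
Starting from velocity v(t) = 18·t^5 - 10·t^4 + 20·t^3 + 3·t^2 - 10·t - 4, we take 2 derivatives. Taking d/dt of v(t), we find a(t) = 90·t^4 - 40·t^3 + 60·t^2 + 6·t - 10. Differentiating acceleration, we get jerk: j(t) = 360·t^3 - 120·t^2 + 120·t + 6. Using j(t) = 360·t^3 - 120·t^2 + 120·t + 6 and substituting t = 3, we find j = 9006.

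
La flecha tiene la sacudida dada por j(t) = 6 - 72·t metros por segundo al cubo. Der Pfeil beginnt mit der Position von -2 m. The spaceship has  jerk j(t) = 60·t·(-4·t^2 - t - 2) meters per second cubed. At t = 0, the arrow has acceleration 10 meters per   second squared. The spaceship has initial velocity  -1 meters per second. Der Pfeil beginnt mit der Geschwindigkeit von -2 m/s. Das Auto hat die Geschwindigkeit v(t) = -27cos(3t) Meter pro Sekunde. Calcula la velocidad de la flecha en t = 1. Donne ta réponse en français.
Nous devons intégrer notre équation du jerk j(t) = 6 - 72·t 2 fois. L'intégrale du jerk est l'accélération. En utilisant a(0) = 10, nous obtenons a(t) = -36·t^2 + 6·t + 10. En prenant ∫a(t)dt et en appliquant v(0) = -2, nous trouvons v(t) = -12·t^3 + 3·t^2 + 10·t - 2. Nous avons la vitesse v(t) = -12·t^3 + 3·t^2 + 10·t - 2. En substituant t = 1: v(1) = -1.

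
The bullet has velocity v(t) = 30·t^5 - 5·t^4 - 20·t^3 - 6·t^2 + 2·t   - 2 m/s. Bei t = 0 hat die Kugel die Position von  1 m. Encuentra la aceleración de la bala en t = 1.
Partiendo de la velocidad v(t) = 30·t^5 - 5·t^4 - 20·t^3 - 6·t^2 + 2·t - 2, tomamos 1 derivada. La derivada de la velocidad da la aceleración: a(t) = 150·t^4 - 20·t^3 - 60·t^2 - 12·t + 2. De la ecuación de la aceleración a(t) = 150·t^4 - 20·t^3 - 60·t^2 - 12·t + 2, sustituimos t = 1 para obtener a = 60.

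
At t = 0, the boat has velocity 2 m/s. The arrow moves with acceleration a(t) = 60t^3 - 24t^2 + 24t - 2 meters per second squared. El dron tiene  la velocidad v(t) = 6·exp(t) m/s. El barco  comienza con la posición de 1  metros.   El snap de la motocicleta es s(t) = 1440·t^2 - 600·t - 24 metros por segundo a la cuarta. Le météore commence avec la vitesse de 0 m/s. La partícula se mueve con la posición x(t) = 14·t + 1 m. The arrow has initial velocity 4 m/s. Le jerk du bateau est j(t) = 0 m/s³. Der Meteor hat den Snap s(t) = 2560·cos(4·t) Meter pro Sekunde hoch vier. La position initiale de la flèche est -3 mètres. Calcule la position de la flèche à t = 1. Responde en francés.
Nous devons intégrer notre équation de l'accélération a(t) = 60·t^3 - 24·t^2 + 24·t - 2 2 fois. En prenant ∫a(t)dt et en appliquant v(0) = 4, nous trouvons v(t) = 15·t^4 - 8·t^3 + 12·t^2 - 2·t + 4. En prenant ∫v(t)dt et en appliquant x(0) = -3, nous trouvons x(t) = 3·t^5 - 2·t^4 + 4·t^3 - t^2 + 4·t - 3. De l'équation de la position x(t) = 3·t^5 - 2·t^4 + 4·t^3 - t^2 + 4·t - 3, nous substituons t = 1 pour obtenir x = 5.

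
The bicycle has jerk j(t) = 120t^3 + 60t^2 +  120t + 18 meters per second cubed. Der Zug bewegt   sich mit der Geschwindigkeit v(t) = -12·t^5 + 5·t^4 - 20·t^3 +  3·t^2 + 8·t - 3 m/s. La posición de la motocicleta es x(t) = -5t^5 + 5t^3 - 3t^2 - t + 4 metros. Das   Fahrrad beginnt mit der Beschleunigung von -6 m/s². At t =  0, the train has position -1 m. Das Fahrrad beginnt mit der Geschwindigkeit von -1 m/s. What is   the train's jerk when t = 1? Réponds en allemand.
Um dies zu lösen, müssen wir 2 Ableitungen unserer Gleichung für die Geschwindigkeit v(t) = -12·t^5 + 5·t^4 - 20·t^3 + 3·t^2 + 8·t - 3 nehmen. Die Ableitung von der Geschwindigkeit ergibt die Beschleunigung: a(t) = -60·t^4 + 20·t^3 - 60·t^2 + 6·t + 8. Durch Ableiten von der Beschleunigung erhalten wir den Ruck: j(t) = -240·t^3 + 60·t^2 - 120·t + 6. Mit j(t) = -240·t^3 + 60·t^2 - 120·t + 6 und Einsetzen von t = 1, finden wir j = -294.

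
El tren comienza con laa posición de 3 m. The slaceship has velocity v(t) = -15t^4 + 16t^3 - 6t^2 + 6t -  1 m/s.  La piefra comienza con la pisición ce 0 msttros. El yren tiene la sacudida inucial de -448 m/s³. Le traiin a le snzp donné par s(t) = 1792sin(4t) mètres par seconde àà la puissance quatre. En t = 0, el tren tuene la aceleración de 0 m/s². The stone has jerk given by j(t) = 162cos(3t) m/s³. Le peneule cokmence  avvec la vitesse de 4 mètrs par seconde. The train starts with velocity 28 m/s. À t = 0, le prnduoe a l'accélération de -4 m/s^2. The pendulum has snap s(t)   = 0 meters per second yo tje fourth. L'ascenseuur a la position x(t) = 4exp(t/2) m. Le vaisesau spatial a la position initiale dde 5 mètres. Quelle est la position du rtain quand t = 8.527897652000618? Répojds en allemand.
Wir müssen unsere Gleichung für den Snap s(t) = 1792·sin(4·t) 4-mal integrieren. Die Stammfunktion von dem Snap, mit j(0) = -448, ergibt den Ruck: j(t) = -448·cos(4·t). Das Integral von dem Ruck ist die Beschleunigung. Mit a(0) = 0 erhalten wir a(t) = -112·sin(4·t). Mit ∫a(t)dt und Anwendung von v(0) = 28, finden wir v(t) = 28·cos(4·t). Das Integral von der Geschwindigkeit, mit x(0) = 3, ergibt die Position: x(t) = 7·sin(4·t) + 3. Aus der Gleichung für die Position x(t) = 7·sin(4·t) + 3, setzen wir t = 8.527897652000618 ein und erhalten x = 6.01907089504072.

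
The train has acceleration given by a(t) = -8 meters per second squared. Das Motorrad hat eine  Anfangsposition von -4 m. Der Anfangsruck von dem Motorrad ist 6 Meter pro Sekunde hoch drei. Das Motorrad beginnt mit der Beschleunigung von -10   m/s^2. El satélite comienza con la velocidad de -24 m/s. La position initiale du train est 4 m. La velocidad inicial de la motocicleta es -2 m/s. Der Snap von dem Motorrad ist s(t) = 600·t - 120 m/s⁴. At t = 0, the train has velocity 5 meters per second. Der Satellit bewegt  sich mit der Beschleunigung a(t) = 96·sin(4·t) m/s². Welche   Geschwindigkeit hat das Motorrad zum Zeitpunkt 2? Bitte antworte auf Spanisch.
Partiendo del snap s(t) = 600·t - 120, tomamos 3 integrales. Integrando el snap y usando la condición inicial j(0) = 6, obtenemos j(t) = 300·t^2 - 120·t + 6. La integral de la sacudida, con a(0) = -10, da la aceleración: a(t) = 100·t^3 - 60·t^2 + 6·t - 10. Tomando ∫a(t)dt y aplicando v(0) = -2, encontramos v(t) = 25·t^4 - 20·t^3 + 3·t^2 - 10·t - 2. De la ecuación de la velocidad v(t) = 25·t^4 - 20·t^3 + 3·t^2 - 10·t - 2, sustituimos t = 2 para obtener v = 230.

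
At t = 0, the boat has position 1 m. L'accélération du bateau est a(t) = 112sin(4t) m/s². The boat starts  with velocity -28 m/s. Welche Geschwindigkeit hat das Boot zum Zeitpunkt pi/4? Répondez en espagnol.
Necesitamos integrar nuestra ecuación de la aceleración a(t) = 112·sin(4·t) 1 vez. La integral de la aceleración, con v(0) = -28, da la velocidad: v(t) = -28·cos(4·t). Usando v(t) = -28·cos(4·t) y sustituyendo t = pi/4, encontramos v = 28.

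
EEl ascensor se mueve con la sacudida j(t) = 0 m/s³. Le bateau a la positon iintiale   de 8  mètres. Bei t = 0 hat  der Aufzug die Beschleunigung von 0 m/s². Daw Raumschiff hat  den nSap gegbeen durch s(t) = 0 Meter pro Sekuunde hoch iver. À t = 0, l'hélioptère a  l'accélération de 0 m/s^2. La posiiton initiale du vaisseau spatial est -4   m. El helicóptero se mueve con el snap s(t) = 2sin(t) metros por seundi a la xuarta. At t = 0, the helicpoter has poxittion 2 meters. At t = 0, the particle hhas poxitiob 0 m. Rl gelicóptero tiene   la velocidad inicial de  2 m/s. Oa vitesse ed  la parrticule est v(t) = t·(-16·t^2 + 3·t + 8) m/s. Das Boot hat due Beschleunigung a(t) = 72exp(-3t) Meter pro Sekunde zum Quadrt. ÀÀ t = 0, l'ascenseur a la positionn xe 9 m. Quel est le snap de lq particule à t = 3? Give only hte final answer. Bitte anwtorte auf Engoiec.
s(3) = -96.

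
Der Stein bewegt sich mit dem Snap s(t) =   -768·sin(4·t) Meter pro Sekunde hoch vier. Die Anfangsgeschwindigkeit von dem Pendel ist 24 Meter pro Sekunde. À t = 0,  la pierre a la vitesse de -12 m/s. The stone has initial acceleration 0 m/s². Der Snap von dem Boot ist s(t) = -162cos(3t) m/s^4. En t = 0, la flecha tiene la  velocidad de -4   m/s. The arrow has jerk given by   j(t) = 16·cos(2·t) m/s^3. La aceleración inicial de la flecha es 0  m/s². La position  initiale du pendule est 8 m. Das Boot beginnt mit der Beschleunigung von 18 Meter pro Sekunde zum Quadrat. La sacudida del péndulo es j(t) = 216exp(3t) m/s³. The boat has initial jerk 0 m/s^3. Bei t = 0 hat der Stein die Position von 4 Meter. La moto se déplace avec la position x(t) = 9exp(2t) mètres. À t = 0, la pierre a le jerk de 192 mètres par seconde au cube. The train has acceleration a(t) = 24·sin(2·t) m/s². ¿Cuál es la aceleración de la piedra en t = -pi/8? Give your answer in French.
Nous devons intégrer notre équation du snap s(t) = -768·sin(4·t) 2 fois. En intégrant le snap et en utilisant la condition initiale j(0) = 192, nous obtenons j(t) = 192·cos(4·t). L'intégrale du jerk est l'accélération. En utilisant a(0) = 0, nous obtenons a(t) = 48·sin(4·t). En utilisant a(t) = 48·sin(4·t) et en substituant t = -pi/8, nous trouvons a = -48.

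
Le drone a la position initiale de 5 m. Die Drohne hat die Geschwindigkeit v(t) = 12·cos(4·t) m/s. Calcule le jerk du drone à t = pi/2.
En partant de la vitesse v(t) = 12·cos(4·t), nous prenons 2 dérivées. En prenant d/dt de v(t), nous trouvons a(t) = -48·sin(4·t). La dérivée de l'accélération donne le jerk: j(t) = -192·cos(4·t). De l'équation du jerk j(t) = -192·cos(4·t), nous substituons t = pi/2 pour obtenir j = -192.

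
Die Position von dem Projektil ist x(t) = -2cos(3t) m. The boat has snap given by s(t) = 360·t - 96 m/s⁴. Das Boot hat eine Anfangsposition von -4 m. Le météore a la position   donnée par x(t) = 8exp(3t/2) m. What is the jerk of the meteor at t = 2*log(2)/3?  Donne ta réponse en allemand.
Ausgehend von der Position x(t) = 8·exp(3·t/2), nehmen wir 3 Ableitungen. Mit d/dt von x(t) finden wir v(t) = 12·exp(3·t/2). Mit d/dt von v(t) finden wir a(t) = 18·exp(3·t/2). Mit d/dt von a(t) finden wir j(t) = 27·exp(3·t/2). Mit j(t) = 27·exp(3·t/2) und Einsetzen von t = 2*log(2)/3, finden wir j = 54.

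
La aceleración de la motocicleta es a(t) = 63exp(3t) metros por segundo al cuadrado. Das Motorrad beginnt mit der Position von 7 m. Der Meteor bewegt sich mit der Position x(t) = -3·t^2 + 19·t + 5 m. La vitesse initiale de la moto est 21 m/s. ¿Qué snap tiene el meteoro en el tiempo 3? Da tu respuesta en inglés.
We must differentiate our position equation x(t) = -3·t^2 + 19·t + 5 4 times. Taking d/dt of x(t), we find v(t) = 19 - 6·t. Taking d/dt of v(t), we find a(t) = -6. The derivative of acceleration gives jerk: j(t) = 0. Taking d/dt of j(t), we find s(t) = 0. From the given snap equation s(t) = 0, we substitute t = 3 to get s = 0.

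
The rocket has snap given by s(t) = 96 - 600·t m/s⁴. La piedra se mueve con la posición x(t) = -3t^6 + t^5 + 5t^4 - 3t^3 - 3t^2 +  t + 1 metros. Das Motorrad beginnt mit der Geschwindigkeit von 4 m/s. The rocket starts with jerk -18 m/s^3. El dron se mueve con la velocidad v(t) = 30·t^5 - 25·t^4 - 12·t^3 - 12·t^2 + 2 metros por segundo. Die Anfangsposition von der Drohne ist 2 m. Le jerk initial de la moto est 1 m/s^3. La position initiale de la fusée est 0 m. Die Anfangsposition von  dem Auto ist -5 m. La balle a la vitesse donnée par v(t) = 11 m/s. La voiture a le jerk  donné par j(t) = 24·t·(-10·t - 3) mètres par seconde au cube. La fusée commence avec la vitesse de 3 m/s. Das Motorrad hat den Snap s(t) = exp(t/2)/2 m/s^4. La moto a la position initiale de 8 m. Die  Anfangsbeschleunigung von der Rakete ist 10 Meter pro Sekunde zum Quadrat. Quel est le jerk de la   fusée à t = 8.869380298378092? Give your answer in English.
Starting from snap s(t) = 96 - 600·t, we take 1 integral. The integral of snap is jerk. Using j(0) = -18, we get j(t) = -300·t^2 + 96·t - 18. From the given jerk equation j(t) = -300·t^2 + 96·t - 18, we substitute t = 8.869380298378092 to get j = -22766.3115545329.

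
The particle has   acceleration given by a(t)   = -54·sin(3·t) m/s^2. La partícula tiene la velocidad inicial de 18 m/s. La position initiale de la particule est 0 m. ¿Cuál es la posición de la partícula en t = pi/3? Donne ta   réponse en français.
Nous devons trouver l'intégrale de notre équation de l'accélération a(t) = -54·sin(3·t) 2 fois. En intégrant l'accélération et en utilisant la condition initiale v(0) = 18, nous obtenons v(t) = 18·cos(3·t). L'intégrale de la vitesse, avec x(0) = 0, donne la position: x(t) = 6·sin(3·t). De l'équation de la position x(t) = 6·sin(3·t), nous substituons t = pi/3 pour obtenir x = 0.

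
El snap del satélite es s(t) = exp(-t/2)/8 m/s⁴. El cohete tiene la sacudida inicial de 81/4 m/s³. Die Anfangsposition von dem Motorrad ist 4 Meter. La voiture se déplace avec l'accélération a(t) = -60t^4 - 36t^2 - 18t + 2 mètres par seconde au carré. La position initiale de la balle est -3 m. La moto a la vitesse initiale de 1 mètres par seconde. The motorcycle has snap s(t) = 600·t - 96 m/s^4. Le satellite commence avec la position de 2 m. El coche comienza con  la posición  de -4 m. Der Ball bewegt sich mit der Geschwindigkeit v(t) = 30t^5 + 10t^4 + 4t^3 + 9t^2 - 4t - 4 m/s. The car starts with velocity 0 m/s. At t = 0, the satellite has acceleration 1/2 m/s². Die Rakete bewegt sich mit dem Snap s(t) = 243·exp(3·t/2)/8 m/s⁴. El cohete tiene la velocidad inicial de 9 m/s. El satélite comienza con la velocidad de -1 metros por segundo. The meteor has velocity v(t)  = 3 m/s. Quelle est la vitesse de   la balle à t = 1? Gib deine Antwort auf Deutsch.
Wir haben die Geschwindigkeit v(t) = 30·t^5 + 10·t^4 + 4·t^3 + 9·t^2 - 4·t - 4. Durch Einsetzen von t = 1: v(1) = 45.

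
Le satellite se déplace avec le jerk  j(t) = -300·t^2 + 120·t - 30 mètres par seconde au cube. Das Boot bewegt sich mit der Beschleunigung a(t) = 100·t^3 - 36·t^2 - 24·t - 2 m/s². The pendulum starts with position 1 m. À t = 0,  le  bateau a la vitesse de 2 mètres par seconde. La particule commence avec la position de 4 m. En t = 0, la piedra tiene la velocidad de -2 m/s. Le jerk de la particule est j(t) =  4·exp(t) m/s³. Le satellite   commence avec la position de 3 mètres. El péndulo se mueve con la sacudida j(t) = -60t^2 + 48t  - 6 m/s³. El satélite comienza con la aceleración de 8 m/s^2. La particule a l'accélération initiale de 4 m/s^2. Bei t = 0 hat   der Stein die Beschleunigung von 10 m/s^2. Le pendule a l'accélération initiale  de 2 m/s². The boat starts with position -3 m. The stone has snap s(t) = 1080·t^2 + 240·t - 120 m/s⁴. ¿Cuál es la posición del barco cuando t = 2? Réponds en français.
Nous devons trouver la primitive de notre équation de l'accélération a(t) = 100·t^3 - 36·t^2 - 24·t - 2 2 fois. En prenant ∫a(t)dt et en appliquant v(0) = 2, nous trouvons v(t) = 25·t^4 - 12·t^3 - 12·t^2 - 2·t + 2. L'intégrale de la vitesse est la position. En utilisant x(0) = -3, nous obtenons x(t) = 5·t^5 - 3·t^4 - 4·t^3 - t^2 + 2·t - 3. De l'équation de la position x(t) = 5·t^5 - 3·t^4 - 4·t^3 - t^2 + 2·t - 3, nous substituons t = 2 pour obtenir x = 77.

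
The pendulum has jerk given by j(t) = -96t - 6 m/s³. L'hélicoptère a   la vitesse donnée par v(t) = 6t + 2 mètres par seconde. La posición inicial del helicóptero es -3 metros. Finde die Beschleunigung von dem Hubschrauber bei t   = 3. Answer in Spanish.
Para resolver esto, necesitamos tomar 1 derivada de nuestra ecuación de la velocidad v(t) = 6·t + 2. Tomando d/dt de v(t), encontramos a(t) = 6. De la ecuación de la aceleración a(t) = 6, sustituimos t = 3 para obtener a = 6.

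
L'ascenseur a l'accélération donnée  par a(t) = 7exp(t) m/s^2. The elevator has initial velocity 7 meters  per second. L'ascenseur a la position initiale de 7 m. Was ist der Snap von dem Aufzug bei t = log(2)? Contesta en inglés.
We must differentiate our acceleration equation a(t) = 7·exp(t) 2 times. The derivative of acceleration gives jerk: j(t) = 7·exp(t). Taking d/dt of j(t), we find s(t) = 7·exp(t). We have snap s(t) = 7·exp(t). Substituting t = log(2): s(log(2)) = 14.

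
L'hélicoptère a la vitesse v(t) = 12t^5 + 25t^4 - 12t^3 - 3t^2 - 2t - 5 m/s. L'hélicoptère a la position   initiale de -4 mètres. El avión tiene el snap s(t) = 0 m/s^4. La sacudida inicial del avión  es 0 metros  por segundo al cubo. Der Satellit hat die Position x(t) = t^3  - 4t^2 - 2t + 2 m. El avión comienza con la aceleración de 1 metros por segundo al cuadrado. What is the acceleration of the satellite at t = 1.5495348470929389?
Starting from position x(t) = t^3 - 4·t^2 - 2·t + 2, we take 2 derivatives. Taking d/dt of x(t), we find v(t) = 3·t^2 - 8·t - 2. The derivative of velocity gives acceleration: a(t) = 6·t - 8. We have acceleration a(t) = 6·t - 8. Substituting t = 1.5495348470929389: a(1.5495348470929389) = 1.29720908255763.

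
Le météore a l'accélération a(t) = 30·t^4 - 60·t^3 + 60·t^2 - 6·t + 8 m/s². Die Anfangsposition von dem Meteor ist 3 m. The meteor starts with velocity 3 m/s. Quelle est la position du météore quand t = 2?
Nous devons intégrer notre équation de l'accélération a(t) = 30·t^4 - 60·t^3 + 60·t^2 - 6·t + 8 2 fois. La primitive de l'accélération, avec v(0) = 3, donne la vitesse: v(t) = 6·t^5 - 15·t^4 + 20·t^3 - 3·t^2 + 8·t + 3. L'intégrale de la vitesse est la position. En utilisant x(0) = 3, nous obtenons x(t) = t^6 - 3·t^5 + 5·t^4 - t^3 + 4·t^2 + 3·t + 3. En utilisant x(t) = t^6 - 3·t^5 + 5·t^4 - t^3 + 4·t^2 + 3·t + 3 et en substituant t = 2, nous trouvons x = 65.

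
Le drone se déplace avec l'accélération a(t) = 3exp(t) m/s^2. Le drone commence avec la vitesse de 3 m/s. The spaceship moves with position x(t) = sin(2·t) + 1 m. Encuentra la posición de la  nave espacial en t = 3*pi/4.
De la ecuación de la posición x(t) = sin(2·t) + 1, sustituimos t = 3*pi/4 para obtener x = 0.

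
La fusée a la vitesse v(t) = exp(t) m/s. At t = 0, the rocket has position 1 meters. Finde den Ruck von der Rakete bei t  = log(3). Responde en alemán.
Um dies zu lösen, müssen wir 2 Ableitungen unserer Gleichung für die Geschwindigkeit v(t) = exp(t) nehmen. Die Ableitung von der Geschwindigkeit ergibt die Beschleunigung: a(t) = exp(t). Mit d/dt von a(t) finden wir j(t) = exp(t). Mit j(t) = exp(t) und Einsetzen von t = log(3), finden wir j = 3.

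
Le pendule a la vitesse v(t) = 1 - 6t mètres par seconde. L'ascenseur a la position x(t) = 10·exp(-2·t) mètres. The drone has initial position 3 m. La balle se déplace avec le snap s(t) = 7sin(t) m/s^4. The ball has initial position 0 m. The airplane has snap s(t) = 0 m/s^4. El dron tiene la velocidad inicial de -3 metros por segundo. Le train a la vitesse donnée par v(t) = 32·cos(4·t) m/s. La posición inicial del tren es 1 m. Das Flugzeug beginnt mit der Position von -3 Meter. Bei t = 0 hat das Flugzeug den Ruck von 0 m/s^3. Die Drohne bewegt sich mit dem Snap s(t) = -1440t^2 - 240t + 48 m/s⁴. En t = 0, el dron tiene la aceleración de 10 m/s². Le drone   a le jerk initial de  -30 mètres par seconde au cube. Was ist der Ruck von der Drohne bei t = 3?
Ausgehend von dem Snap s(t) = -1440·t^2 - 240·t + 48, nehmen wir 1 Integral. Mit ∫s(t)dt und Anwendung von j(0) = -30, finden wir j(t) = -480·t^3 - 120·t^2 + 48·t - 30. Wir haben den Ruck j(t) = -480·t^3 - 120·t^2 + 48·t - 30. Durch Einsetzen von t = 3: j(3) = -13926.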